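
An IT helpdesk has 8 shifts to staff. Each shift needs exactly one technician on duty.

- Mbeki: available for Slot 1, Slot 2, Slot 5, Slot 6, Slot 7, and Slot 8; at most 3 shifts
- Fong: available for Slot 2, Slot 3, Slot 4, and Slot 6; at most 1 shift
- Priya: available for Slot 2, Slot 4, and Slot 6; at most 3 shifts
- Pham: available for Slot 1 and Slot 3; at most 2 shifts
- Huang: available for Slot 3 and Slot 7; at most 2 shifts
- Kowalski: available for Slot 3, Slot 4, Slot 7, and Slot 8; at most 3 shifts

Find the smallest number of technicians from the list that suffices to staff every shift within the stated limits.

3

8 slots to fill and no one can take more than 3, so at least ⌈8/3⌉ = 3 technicians are needed.
Mbeki, Priya, and Pham alone can cover everything: Slot 1→Pham, Slot 2→Priya, Slot 3→Pham, Slot 4→Priya, Slot 5→Mbeki, Slot 6→Priya, Slot 7→Mbeki, Slot 8→Mbeki.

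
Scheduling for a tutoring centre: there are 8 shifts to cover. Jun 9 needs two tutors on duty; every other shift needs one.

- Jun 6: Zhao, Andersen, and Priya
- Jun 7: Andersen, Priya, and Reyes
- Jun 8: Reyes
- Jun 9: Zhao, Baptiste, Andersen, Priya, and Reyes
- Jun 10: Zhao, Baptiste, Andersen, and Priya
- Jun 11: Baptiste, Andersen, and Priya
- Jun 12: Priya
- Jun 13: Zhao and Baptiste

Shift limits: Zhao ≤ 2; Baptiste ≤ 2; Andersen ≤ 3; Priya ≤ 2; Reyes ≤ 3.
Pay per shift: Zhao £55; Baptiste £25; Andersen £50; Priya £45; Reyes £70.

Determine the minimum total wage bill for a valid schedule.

£415

Jun 8 can only be covered by Reyes, so that assignment is forced.
Jun 12 can only be covered by Priya, so that assignment is forced.
Picking the cheapest available tutor for each shift independently would cost £350, but that ignores the shift limits.
An optimal schedule: Jun 6→Priya, Jun 7→Andersen, Jun 8→Reyes, Jun 9→Andersen+Zhao, Jun 10→Andersen, Jun 11→Baptiste, Jun 12→Priya, Jun 13→Baptiste.
Total: 45 + 50 + 70 + 50 + 55 + 50 + 25 + 45 + 25 = £415.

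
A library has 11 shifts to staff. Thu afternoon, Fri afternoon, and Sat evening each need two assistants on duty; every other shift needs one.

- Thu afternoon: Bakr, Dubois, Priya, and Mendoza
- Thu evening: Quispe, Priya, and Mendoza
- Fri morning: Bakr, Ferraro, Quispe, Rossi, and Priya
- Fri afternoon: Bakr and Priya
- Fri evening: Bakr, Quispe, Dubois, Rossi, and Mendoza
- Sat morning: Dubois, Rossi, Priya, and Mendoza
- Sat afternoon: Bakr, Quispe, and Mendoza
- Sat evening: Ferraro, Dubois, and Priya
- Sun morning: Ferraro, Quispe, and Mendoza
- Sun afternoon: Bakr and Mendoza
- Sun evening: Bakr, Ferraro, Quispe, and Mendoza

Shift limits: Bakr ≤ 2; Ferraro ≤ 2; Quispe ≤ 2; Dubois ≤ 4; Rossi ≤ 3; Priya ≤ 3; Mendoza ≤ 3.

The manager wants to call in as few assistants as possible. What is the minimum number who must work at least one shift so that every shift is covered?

5

14 slots to fill and no one can take more than 4, so at least ⌈14/4⌉ = 4 assistants are needed.
Any 4 assistants together have capacity at most 4+3+3+3 = 13 < 14 slots, so 4 can never suffice.
Bakr, Ferraro, Dubois, Priya, and Mendoza alone can cover everything: Thu afternoon→Dubois+Mendoza, Thu evening→Priya, Fri morning→Ferraro, Fri afternoon→Bakr+Priya, Fri evening→Dubois, Sat morning→Dubois, Sat afternoon→Bakr, Sat evening→Dubois+Priya, Sun morning→Ferraro, Sun afternoon→Mendoza, Sun evening→Mendoza.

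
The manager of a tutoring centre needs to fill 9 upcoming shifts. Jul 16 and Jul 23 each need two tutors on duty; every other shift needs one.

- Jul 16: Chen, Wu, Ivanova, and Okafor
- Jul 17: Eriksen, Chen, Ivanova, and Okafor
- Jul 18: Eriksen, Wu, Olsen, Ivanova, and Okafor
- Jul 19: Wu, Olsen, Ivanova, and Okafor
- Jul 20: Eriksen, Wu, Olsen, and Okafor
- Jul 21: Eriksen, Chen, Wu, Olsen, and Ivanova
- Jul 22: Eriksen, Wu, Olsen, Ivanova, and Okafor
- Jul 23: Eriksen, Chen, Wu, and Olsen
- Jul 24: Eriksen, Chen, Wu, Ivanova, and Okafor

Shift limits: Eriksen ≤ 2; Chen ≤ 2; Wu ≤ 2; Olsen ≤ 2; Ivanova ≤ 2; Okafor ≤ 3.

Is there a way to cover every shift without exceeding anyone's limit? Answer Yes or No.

Yes

One valid schedule: Jul 16→Ivanova+Okafor, Jul 17→Eriksen, Jul 18→Wu, Jul 19→Wu, Jul 20→Eriksen, Jul 21→Chen, Jul 22→Olsen, Jul 23→Chen+Olsen, Jul 24→Ivanova.
Loads: Eriksen 2/2, Chen 2/2, Wu 2/2, Olsen 2/2, Ivanova 2/2, Okafor 1/3 — all within limits.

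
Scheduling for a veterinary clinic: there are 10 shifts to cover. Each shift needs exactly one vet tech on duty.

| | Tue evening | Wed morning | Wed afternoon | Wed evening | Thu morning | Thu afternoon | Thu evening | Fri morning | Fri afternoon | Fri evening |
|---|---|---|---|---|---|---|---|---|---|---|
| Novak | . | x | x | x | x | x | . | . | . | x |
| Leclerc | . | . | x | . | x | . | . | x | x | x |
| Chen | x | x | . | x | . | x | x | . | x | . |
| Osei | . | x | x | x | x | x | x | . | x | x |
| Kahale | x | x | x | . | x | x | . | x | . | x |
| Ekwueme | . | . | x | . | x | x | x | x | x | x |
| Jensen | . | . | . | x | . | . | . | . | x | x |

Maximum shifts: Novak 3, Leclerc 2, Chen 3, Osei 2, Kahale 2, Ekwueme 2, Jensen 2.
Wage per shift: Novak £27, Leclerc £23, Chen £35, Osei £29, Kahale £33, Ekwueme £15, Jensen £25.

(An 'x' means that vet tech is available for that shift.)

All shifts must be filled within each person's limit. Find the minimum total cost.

£240

Picking the cheapest available vet tech for each shift independently would cost £190, but that ignores the shift limits.
An optimal schedule: Tue evening→Kahale, Wed morning→Novak, Wed afternoon→Leclerc, Wed evening→Jensen, Thu morning→Leclerc, Thu afternoon→Novak, Thu evening→Ekwueme, Fri morning→Ekwueme, Fri afternoon→Jensen, Fri evening→Novak.
Total: 33 + 27 + 23 + 25 + 23 + 27 + 15 + 15 + 25 + 27 = £240.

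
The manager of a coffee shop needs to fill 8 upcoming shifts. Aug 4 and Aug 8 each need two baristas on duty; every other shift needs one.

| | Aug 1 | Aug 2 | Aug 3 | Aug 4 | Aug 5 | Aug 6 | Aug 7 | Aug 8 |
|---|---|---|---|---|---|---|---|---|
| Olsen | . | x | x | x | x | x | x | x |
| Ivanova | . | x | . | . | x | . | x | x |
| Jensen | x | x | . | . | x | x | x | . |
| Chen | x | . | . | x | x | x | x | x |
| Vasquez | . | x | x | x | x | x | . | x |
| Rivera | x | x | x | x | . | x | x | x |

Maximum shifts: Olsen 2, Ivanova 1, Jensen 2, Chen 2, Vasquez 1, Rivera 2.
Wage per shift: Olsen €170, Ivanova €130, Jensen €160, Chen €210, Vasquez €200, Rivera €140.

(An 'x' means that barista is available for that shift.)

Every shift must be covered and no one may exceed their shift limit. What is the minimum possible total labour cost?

Picking the cheapest available barista for each shift independently would cost €1390, but that ignores the shift limits.
An optimal schedule: Aug 1→Jensen, Aug 2→Olsen, Aug 3→Olsen, Aug 4→Chen+Rivera, Aug 5→Ivanova, Aug 6→Jensen, Aug 7→Chen, Aug 8→Vasquez+Rivera.
Total: 160 + 170 + 170 + 210 + 140 + 130 + 160 + 210 + 200 + 140 = €1690.

€1690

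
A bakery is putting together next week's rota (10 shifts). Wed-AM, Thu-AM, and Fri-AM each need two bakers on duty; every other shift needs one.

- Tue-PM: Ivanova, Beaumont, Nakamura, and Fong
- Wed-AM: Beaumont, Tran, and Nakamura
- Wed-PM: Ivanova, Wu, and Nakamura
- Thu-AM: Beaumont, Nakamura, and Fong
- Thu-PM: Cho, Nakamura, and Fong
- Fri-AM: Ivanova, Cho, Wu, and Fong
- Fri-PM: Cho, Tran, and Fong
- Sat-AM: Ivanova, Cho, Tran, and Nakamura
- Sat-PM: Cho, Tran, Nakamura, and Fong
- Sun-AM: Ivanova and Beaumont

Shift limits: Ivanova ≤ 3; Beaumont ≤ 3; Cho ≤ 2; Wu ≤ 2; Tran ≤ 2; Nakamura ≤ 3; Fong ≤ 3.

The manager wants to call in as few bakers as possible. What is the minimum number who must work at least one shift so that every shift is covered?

5

13 slots to fill and no one can take more than 3, so at least ⌈13/3⌉ = 5 bakers are needed.
Ivanova, Beaumont, Cho, Wu, and Nakamura alone can cover everything: Tue-PM→Beaumont, Wed-AM→Beaumont+Nakamura, Wed-PM→Wu, Thu-AM→Beaumont+Nakamura, Thu-PM→Cho, Fri-AM→Ivanova+Wu, Fri-PM→Cho, Sat-AM→Ivanova, Sat-PM→Nakamura, Sun-AM→Ivanova.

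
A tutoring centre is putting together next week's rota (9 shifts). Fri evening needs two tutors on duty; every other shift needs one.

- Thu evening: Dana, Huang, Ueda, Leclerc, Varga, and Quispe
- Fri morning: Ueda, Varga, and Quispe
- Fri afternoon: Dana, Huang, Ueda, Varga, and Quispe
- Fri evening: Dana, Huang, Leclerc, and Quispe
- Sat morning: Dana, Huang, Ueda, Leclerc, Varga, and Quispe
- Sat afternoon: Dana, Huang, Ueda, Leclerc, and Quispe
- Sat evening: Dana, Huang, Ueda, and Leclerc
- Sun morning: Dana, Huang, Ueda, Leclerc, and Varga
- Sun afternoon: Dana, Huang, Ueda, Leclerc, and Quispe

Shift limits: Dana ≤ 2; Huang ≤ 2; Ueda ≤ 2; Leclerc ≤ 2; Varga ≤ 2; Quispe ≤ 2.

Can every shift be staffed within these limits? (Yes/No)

One valid schedule: Thu evening→Leclerc, Fri morning→Ueda, Fri afternoon→Dana, Fri evening→Leclerc+Quispe, Sat morning→Varga, Sat afternoon→Huang, Sat evening→Dana, Sun morning→Huang, Sun afternoon→Ueda.
Loads: Dana 2/2, Huang 2/2, Ueda 2/2, Leclerc 2/2, Varga 1/2, Quispe 1/2 — all within limits.

Yes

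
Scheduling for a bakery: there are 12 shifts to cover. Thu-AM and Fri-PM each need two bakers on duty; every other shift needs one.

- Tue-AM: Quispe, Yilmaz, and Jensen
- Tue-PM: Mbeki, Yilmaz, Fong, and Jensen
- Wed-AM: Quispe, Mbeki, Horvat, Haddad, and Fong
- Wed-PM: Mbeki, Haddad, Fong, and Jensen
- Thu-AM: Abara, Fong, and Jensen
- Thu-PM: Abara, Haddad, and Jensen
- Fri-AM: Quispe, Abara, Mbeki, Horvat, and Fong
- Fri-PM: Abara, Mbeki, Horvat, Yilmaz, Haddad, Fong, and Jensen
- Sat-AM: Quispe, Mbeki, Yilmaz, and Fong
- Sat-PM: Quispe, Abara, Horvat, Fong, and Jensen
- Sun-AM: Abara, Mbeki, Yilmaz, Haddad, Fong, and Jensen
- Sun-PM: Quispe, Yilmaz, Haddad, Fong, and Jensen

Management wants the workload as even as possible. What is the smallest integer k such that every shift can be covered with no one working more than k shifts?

2

With 8 bakers and 14 worker-slots to fill, someone must work at least ⌈14/8⌉ = 2 shifts, so k ≥ 2.
k = 2 works: Tue-AM→Quispe, Tue-PM→Mbeki, Wed-AM→Horvat, Wed-PM→Mbeki, Thu-AM→Abara+Fong, Thu-PM→Abara, Fri-AM→Horvat, Fri-PM→Haddad+Jensen, Sat-AM→Quispe, Sat-PM→Fong, Sun-AM→Yilmaz, Sun-PM→Yilmaz.
Loads: Quispe 2, Abara 2, Mbeki 2, Horvat 2, Yilmaz 2, Haddad 1, Fong 2, Jensen 1 — all ≤ 2.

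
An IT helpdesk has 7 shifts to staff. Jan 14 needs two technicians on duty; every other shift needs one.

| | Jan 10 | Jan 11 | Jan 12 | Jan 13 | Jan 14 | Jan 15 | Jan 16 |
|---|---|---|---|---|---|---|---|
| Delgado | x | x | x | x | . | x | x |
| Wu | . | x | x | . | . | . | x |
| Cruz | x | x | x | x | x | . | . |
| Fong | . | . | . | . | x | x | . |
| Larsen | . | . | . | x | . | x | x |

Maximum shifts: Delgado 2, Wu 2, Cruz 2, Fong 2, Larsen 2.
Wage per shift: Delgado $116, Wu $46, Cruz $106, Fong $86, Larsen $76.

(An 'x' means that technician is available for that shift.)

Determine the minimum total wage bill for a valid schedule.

$628

Jan 14 can only be covered by Cruz and Fong, so that assignment is forced.
Picking the cheapest available technician for each shift independently would cost $588, but that ignores the shift limits.
An optimal schedule: Jan 10→Cruz, Jan 11→Wu, Jan 12→Wu, Jan 13→Larsen, Jan 14→Fong+Cruz, Jan 15→Fong, Jan 16→Larsen.
Total: 106 + 46 + 46 + 76 + 86 + 106 + 86 + 76 = $628.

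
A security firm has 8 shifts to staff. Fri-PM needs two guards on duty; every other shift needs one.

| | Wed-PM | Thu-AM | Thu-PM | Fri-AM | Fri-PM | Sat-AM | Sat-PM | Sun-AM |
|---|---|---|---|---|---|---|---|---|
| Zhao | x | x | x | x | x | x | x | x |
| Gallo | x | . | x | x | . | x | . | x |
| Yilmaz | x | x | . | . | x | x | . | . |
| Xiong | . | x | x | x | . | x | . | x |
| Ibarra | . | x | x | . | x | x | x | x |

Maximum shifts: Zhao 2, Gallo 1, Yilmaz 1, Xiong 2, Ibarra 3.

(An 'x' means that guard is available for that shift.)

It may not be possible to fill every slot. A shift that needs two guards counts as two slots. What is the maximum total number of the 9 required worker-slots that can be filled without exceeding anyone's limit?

9

Total capacity across all guards is 2+1+1+2+3 = 9, and 9 slots are needed, so at most 9 can be filled.
An assignment achieving 9: Wed-PM→Zhao, Thu-AM→Xiong, Thu-PM→Xiong, Fri-AM→Gallo, Fri-PM→Yilmaz+Ibarra, Sat-AM→Ibarra, Sat-PM→Zhao, Sun-AM→Ibarra.
Loads: Zhao 2/2, Gallo 1/1, Yilmaz 1/1, Xiong 2/2, Ibarra 3/3.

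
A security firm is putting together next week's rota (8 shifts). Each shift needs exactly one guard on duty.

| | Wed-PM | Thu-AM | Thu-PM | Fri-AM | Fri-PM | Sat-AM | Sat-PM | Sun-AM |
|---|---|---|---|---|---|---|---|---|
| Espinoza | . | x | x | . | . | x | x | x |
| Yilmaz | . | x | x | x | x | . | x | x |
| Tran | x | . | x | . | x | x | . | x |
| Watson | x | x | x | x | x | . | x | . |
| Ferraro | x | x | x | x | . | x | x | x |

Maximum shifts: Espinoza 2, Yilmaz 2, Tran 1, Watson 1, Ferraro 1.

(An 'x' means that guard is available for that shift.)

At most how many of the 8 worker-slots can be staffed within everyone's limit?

7

Total capacity across all guards is 2+2+1+1+1 = 7, and 8 slots are needed, so at most 7 can be filled.
An assignment achieving 7: Wed-PM→Tran, Thu-AM→Espinoza, Fri-AM→Yilmaz, Fri-PM→Yilmaz, Sat-AM→Espinoza, Sat-PM→Watson, Sun-AM→Ferraro.
Loads: Espinoza 2/2, Yilmaz 2/2, Tran 1/1, Watson 1/1, Ferraro 1/1.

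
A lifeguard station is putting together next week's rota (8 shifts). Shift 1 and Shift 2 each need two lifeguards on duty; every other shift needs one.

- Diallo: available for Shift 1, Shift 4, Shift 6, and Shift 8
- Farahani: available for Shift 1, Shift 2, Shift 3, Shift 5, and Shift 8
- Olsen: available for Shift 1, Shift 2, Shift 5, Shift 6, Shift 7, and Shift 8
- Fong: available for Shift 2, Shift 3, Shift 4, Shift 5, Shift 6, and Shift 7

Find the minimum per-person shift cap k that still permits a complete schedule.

3

With 4 lifeguards and 10 worker-slots to fill, someone must work at least ⌈10/4⌉ = 3 shifts, so k ≥ 3.
k = 3 works: Shift 1→Diallo+Farahani, Shift 2→Farahani+Olsen, Shift 3→Farahani, Shift 4→Diallo, Shift 5→Olsen, Shift 6→Fong, Shift 7→Olsen, Shift 8→Diallo.
Loads: Diallo 3, Farahani 3, Olsen 3, Fong 1 — all ≤ 3.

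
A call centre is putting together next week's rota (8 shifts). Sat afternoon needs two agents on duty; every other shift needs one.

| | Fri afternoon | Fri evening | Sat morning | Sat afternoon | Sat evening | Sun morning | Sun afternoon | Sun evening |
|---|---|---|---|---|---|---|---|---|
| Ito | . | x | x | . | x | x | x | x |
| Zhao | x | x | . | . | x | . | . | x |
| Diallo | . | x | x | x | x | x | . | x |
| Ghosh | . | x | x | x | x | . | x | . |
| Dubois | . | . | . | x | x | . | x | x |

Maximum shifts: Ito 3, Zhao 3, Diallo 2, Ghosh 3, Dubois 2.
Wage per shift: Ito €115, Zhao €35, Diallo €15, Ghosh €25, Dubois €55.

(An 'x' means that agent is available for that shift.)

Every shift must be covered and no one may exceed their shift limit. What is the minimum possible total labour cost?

Fri afternoon can only be covered by Zhao, so that assignment is forced.
Picking the cheapest available agent for each shift independently would cost €175, but that ignores the shift limits.
An optimal schedule: Fri afternoon→Zhao, Fri evening→Ghosh, Sat morning→Diallo, Sat afternoon→Ghosh+Dubois, Sat evening→Zhao, Sun morning→Diallo, Sun afternoon→Ghosh, Sun evening→Zhao.
Total: 35 + 25 + 15 + 25 + 55 + 35 + 15 + 25 + 35 = €265.

€265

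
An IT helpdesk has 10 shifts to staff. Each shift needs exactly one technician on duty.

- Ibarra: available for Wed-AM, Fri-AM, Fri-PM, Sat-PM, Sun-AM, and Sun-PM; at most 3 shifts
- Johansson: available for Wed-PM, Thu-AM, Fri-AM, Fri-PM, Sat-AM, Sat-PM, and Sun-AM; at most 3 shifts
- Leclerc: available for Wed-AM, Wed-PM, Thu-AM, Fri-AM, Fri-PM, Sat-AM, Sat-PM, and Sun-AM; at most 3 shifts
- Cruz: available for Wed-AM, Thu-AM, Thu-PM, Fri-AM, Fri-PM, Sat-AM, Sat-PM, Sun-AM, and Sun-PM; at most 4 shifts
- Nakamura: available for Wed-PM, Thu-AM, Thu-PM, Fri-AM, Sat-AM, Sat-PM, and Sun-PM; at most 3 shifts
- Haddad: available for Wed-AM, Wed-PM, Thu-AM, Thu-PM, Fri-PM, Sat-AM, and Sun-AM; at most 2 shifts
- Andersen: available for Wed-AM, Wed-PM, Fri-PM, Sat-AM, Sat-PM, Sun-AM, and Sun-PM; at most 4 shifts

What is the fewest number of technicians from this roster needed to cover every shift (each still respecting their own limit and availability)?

10 slots to fill and no one can take more than 4, so at least ⌈10/4⌉ = 3 technicians are needed.
Ibarra, Johansson, and Cruz alone can cover everything: Wed-AM→Ibarra, Wed-PM→Johansson, Thu-AM→Johansson, Thu-PM→Cruz, Fri-AM→Ibarra, Fri-PM→Cruz, Sat-AM→Johansson, Sat-PM→Cruz, Sun-AM→Cruz, Sun-PM→Ibarra.

3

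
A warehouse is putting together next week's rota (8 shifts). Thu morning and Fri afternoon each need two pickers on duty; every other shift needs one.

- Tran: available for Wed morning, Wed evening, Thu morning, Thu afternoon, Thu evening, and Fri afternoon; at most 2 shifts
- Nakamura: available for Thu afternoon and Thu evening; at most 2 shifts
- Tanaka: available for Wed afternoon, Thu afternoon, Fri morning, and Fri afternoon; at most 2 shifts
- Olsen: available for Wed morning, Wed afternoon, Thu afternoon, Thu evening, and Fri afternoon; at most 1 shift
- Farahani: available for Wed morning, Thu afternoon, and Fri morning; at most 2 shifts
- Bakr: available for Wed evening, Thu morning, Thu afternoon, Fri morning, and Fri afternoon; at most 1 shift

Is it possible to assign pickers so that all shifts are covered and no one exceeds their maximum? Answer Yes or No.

Thu morning can only be covered by Tran and Bakr, so that assignment is forced.
One valid schedule: Wed morning→Farahani, Wed afternoon→Tanaka, Wed evening→Tran, Thu morning→Tran+Bakr, Thu afternoon→Nakamura, Thu evening→Nakamura, Fri morning→Farahani, Fri afternoon→Tanaka+Olsen.
Loads: Tran 2/2, Nakamura 2/2, Tanaka 2/2, Olsen 1/1, Farahani 2/2, Bakr 1/1 — all within limits.

Yes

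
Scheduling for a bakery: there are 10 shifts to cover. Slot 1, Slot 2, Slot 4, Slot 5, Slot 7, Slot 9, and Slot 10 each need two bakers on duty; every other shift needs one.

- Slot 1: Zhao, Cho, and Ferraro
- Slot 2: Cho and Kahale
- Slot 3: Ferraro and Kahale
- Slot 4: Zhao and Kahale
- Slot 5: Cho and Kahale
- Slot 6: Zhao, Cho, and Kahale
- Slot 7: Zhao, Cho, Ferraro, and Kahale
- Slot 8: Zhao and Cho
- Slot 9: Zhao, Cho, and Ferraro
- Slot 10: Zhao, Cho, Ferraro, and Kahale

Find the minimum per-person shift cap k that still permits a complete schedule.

5

With 4 bakers and 17 worker-slots to fill, someone must work at least ⌈17/4⌉ = 5 shifts, so k ≥ 5.
k = 5 works: Slot 1→Zhao+Cho, Slot 2→Cho+Kahale, Slot 3→Ferraro, Slot 4→Zhao+Kahale, Slot 5→Cho+Kahale, Slot 6→Zhao, Slot 7→Cho+Ferraro, Slot 8→Zhao, Slot 9→Zhao+Cho, Slot 10→Ferraro+Kahale.
Loads: Zhao 5, Cho 5, Ferraro 3, Kahale 4 — all ≤ 5.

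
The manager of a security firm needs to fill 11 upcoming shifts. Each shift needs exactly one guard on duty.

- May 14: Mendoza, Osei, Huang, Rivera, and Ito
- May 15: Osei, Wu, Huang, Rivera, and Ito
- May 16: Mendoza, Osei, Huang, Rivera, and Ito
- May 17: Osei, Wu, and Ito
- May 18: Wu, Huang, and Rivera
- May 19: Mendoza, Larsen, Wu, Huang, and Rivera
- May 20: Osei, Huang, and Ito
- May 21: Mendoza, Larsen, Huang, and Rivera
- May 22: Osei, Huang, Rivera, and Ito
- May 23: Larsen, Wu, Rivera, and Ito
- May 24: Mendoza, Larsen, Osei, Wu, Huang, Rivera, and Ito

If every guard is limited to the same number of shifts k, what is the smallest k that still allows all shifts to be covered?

2

With 7 guards and 11 worker-slots to fill, someone must work at least ⌈11/7⌉ = 2 shifts, so k ≥ 2.
k = 2 works: May 14→Mendoza, May 15→Wu, May 16→Huang, May 17→Osei, May 18→Wu, May 19→Larsen, May 20→Osei, May 21→Mendoza, May 22→Huang, May 23→Larsen, May 24→Rivera.
Loads: Mendoza 2, Larsen 2, Osei 2, Wu 2, Huang 2, Rivera 1, Ito 0 — all ≤ 2.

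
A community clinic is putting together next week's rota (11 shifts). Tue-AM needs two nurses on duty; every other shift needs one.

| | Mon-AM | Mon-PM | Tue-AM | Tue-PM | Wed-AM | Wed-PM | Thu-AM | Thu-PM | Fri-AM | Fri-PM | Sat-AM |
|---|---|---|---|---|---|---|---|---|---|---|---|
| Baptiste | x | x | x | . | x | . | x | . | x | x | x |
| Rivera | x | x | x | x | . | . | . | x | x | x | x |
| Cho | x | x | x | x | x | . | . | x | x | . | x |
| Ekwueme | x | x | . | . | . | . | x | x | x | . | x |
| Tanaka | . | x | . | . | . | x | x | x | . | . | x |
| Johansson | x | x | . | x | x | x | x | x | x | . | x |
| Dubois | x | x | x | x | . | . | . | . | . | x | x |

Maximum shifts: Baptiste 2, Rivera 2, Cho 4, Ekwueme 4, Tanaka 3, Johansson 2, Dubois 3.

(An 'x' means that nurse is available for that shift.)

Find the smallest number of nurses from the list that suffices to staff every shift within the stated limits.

4

12 slots to fill and no one can take more than 4, so at least ⌈12/4⌉ = 3 nurses are needed.
Any 3 nurses together have capacity at most 4+4+3 = 11 < 12 slots, so 3 can never suffice.
Baptiste, Cho, Ekwueme, and Tanaka alone can cover everything: Mon-AM→Cho, Mon-PM→Ekwueme, Tue-AM→Baptiste+Cho, Tue-PM→Cho, Wed-AM→Cho, Wed-PM→Tanaka, Thu-AM→Ekwueme, Thu-PM→Ekwueme, Fri-AM→Ekwueme, Fri-PM→Baptiste, Sat-AM→Tanaka.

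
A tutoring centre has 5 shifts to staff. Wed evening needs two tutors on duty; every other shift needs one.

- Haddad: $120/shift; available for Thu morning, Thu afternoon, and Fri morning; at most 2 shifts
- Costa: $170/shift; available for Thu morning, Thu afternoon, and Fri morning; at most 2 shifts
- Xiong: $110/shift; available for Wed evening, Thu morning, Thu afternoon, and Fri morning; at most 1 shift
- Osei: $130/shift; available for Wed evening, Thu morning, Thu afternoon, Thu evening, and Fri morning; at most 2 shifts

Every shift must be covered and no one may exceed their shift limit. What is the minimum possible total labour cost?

$780

Wed evening can only be covered by Xiong and Osei, so that assignment is forced.
Thu evening can only be covered by Osei, so that assignment is forced.
Picking the cheapest available tutor for each shift independently would cost $700, but that ignores the shift limits.
An optimal schedule: Wed evening→Xiong+Osei, Thu morning→Haddad, Thu afternoon→Haddad, Thu evening→Osei, Fri morning→Costa.
Total: 110 + 130 + 120 + 120 + 130 + 170 = $780.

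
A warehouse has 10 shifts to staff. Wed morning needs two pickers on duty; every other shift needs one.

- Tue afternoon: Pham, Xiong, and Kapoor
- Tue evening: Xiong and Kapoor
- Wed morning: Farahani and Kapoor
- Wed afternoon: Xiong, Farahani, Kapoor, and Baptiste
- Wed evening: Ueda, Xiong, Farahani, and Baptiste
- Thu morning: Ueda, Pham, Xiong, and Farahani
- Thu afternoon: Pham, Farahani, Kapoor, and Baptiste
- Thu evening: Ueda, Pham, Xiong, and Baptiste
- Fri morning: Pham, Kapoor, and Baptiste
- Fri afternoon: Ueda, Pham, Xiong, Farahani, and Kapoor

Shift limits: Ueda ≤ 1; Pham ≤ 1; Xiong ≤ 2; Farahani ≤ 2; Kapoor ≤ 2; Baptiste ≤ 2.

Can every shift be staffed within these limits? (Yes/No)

No

Total capacity is 1+1+2+2+2+2 = 10 but 11 worker-slots are needed — infeasible.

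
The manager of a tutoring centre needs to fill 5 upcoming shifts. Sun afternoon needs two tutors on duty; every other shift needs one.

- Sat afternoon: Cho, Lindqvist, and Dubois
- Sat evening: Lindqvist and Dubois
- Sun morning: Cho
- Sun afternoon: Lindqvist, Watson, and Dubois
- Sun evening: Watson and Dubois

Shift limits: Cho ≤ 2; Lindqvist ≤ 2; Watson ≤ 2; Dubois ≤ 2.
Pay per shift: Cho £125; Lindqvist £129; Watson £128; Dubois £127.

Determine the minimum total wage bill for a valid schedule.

Sun morning can only be covered by Cho, so that assignment is forced.
Picking the cheapest available tutor for each shift independently would cost £759, but that ignores the shift limits.
An optimal schedule: Sat afternoon→Cho, Sat evening→Dubois, Sun morning→Cho, Sun afternoon→Dubois+Watson, Sun evening→Watson.
Total: 125 + 127 + 125 + 127 + 128 + 128 = £760.

£760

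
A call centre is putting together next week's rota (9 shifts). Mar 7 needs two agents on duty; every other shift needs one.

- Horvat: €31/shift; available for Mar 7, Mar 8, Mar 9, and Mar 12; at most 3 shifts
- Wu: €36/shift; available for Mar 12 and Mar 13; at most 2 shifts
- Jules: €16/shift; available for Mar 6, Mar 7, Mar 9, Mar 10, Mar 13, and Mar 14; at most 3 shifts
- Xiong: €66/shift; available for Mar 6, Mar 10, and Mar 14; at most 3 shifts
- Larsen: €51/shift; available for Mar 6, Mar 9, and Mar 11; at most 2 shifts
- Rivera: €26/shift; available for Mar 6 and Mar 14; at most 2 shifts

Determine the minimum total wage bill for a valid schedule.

€280

Mar 7 can only be covered by Horvat and Jules, so that assignment is forced.
Mar 8 can only be covered by Horvat, so that assignment is forced.
Mar 11 can only be covered by Larsen, so that assignment is forced.
Picking the cheapest available agent for each shift independently would cost €240, but that ignores the shift limits.
An optimal schedule: Mar 6→Rivera, Mar 7→Jules+Horvat, Mar 8→Horvat, Mar 9→Jules, Mar 10→Jules, Mar 11→Larsen, Mar 12→Horvat, Mar 13→Wu, Mar 14→Rivera.
Total: 26 + 16 + 31 + 31 + 16 + 16 + 51 + 31 + 36 + 26 = €280.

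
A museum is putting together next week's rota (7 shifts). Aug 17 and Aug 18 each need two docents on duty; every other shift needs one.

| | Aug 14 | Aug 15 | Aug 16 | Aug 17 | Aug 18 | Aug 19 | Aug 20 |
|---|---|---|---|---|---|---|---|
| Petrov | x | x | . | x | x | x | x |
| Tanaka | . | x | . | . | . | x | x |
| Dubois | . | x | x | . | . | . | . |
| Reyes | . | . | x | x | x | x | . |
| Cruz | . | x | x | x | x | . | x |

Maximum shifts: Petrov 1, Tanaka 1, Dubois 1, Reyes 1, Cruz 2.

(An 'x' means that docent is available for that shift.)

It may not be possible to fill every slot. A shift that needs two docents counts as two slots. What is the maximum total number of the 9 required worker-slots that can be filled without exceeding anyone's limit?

6

Total capacity across all docents is 1+1+1+1+2 = 6, and 9 slots are needed, so at most 6 can be filled.
An assignment achieving 6: Aug 14→Petrov, Aug 16→Dubois, Aug 17→Reyes+Cruz, Aug 18→Cruz, Aug 19→Tanaka.
Loads: Petrov 1/1, Tanaka 1/1, Dubois 1/1, Reyes 1/1, Cruz 2/2.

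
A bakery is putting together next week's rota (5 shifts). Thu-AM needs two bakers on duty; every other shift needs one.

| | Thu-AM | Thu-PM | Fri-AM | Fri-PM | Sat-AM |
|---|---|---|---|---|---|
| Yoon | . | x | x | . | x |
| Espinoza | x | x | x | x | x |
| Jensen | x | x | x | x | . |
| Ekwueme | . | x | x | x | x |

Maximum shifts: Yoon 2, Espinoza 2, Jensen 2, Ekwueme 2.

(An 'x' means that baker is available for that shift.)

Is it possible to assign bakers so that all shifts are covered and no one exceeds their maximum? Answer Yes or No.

Thu-AM can only be covered by Espinoza and Jensen, so that assignment is forced.
One valid schedule: Thu-AM→Espinoza+Jensen, Thu-PM→Yoon, Fri-AM→Jensen, Fri-PM→Espinoza, Sat-AM→Yoon.
Loads: Yoon 2/2, Espinoza 2/2, Jensen 2/2, Ekwueme 0/2 — all within limits.

Yes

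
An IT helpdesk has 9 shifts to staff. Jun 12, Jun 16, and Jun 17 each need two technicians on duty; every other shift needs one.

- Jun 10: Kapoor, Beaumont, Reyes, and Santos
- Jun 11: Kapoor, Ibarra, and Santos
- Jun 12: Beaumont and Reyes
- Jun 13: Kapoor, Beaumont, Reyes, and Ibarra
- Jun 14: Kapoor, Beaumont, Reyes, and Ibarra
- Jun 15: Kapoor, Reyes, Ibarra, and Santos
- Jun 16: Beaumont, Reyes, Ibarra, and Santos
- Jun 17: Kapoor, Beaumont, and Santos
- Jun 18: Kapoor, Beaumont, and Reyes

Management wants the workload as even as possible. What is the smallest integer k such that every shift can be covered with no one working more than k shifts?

With 5 technicians and 12 worker-slots to fill, someone must work at least ⌈12/5⌉ = 3 shifts, so k ≥ 3.
k = 3 works: Jun 10→Beaumont, Jun 11→Kapoor, Jun 12→Beaumont+Reyes, Jun 13→Reyes, Jun 14→Reyes, Jun 15→Ibarra, Jun 16→Ibarra+Santos, Jun 17→Kapoor+Beaumont, Jun 18→Kapoor.
Loads: Kapoor 3, Beaumont 3, Reyes 3, Ibarra 2, Santos 1 — all ≤ 3.

3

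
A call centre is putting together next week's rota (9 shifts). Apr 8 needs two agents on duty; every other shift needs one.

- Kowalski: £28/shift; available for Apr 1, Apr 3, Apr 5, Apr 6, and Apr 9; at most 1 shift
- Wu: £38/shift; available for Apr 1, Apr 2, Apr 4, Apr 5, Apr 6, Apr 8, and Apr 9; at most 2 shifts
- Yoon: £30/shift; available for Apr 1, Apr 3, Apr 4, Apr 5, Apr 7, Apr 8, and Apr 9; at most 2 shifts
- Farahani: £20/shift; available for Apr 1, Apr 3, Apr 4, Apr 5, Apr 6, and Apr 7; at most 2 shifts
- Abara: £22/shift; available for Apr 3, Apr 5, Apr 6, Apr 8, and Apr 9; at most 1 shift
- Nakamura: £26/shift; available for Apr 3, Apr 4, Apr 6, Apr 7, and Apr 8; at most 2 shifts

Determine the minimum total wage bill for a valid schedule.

£278

Apr 2 can only be covered by Wu, so that assignment is forced.
Picking the cheapest available agent for each shift independently would cost £228, but that ignores the shift limits.
An optimal schedule: Apr 1→Kowalski, Apr 2→Wu, Apr 3→Farahani, Apr 4→Wu, Apr 5→Farahani, Apr 6→Nakamura, Apr 7→Yoon, Apr 8→Abara+Nakamura, Apr 9→Yoon.
Total: 28 + 38 + 20 + 38 + 20 + 26 + 30 + 22 + 26 + 30 = £278.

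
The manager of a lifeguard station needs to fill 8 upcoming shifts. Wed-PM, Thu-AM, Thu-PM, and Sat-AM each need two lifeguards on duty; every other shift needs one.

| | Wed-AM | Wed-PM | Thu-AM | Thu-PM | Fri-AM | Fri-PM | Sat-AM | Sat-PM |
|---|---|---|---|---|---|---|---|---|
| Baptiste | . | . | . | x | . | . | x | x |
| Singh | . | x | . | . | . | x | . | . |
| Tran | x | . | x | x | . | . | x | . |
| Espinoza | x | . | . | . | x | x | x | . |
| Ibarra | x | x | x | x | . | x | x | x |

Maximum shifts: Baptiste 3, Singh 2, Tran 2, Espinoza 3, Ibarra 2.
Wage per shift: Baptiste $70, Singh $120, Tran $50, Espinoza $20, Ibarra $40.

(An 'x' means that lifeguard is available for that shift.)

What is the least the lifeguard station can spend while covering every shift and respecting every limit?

$690

Wed-PM can only be covered by Singh and Ibarra, so that assignment is forced.
Thu-AM can only be covered by Tran and Ibarra, so that assignment is forced.
Fri-AM can only be covered by Espinoza, so that assignment is forced.
Picking the cheapest available lifeguard for each shift independently would cost $500, but that ignores the shift limits.
An optimal schedule: Wed-AM→Espinoza, Wed-PM→Singh+Ibarra, Thu-AM→Tran+Ibarra, Thu-PM→Baptiste+Tran, Fri-AM→Espinoza, Fri-PM→Singh, Sat-AM→Baptiste+Espinoza, Sat-PM→Baptiste.
Total: 20 + 120 + 40 + 50 + 40 + 70 + 50 + 20 + 120 + 70 + 20 + 70 = $690.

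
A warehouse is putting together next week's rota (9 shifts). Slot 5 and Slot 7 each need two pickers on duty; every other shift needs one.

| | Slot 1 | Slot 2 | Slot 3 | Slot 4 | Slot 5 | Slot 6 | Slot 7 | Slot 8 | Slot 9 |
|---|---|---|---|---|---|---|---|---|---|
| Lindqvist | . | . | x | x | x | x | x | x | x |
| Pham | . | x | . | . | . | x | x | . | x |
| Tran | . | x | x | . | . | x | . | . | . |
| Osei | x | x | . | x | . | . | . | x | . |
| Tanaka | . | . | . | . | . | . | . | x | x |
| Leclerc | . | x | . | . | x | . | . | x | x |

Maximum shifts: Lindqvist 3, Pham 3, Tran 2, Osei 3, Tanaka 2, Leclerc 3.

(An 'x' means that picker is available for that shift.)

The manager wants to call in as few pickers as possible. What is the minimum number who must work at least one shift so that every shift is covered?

11 slots to fill and no one can take more than 3, so at least ⌈11/3⌉ = 4 pickers are needed.
Lindqvist, Pham, Osei, and Leclerc alone can cover everything: Slot 1→Osei, Slot 2→Pham, Slot 3→Lindqvist, Slot 4→Osei, Slot 5→Lindqvist+Leclerc, Slot 6→Pham, Slot 7→Lindqvist+Pham, Slot 8→Osei, Slot 9→Leclerc.

4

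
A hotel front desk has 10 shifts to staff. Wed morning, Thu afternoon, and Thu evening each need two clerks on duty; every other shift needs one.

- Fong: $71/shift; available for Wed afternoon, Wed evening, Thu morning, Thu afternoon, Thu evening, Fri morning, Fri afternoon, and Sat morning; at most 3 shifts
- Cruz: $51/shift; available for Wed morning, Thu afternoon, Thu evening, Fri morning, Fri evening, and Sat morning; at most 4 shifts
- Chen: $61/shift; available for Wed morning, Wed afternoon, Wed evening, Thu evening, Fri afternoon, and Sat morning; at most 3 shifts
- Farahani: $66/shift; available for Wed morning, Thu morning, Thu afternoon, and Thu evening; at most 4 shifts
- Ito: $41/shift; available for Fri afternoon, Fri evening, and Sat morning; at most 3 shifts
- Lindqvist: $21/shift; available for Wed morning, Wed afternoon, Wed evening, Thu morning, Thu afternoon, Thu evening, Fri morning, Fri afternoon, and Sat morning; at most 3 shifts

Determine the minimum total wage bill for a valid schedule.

Picking the cheapest available clerk for each shift independently would cost $383, but that ignores the shift limits.
An optimal schedule: Wed morning→Cruz+Chen, Wed afternoon→Lindqvist, Wed evening→Chen, Thu morning→Lindqvist, Thu afternoon→Lindqvist+Cruz, Thu evening→Cruz+Chen, Fri morning→Cruz, Fri afternoon→Ito, Fri evening→Ito, Sat morning→Ito.
Total: 51 + 61 + 21 + 61 + 21 + 21 + 51 + 51 + 61 + 51 + 41 + 41 + 41 = $573.

$573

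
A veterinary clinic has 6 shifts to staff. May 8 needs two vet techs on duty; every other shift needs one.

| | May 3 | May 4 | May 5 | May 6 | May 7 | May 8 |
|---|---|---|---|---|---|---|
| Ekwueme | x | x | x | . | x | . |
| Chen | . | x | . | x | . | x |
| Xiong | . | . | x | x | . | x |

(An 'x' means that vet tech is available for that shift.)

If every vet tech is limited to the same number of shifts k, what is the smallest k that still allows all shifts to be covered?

3

With 3 vet techs and 7 worker-slots to fill, someone must work at least ⌈7/3⌉ = 3 shifts, so k ≥ 3.
k = 3 works: May 3→Ekwueme, May 4→Ekwueme, May 5→Xiong, May 6→Chen, May 7→Ekwueme, May 8→Chen+Xiong.
Loads: Ekwueme 3, Chen 2, Xiong 2 — all ≤ 3.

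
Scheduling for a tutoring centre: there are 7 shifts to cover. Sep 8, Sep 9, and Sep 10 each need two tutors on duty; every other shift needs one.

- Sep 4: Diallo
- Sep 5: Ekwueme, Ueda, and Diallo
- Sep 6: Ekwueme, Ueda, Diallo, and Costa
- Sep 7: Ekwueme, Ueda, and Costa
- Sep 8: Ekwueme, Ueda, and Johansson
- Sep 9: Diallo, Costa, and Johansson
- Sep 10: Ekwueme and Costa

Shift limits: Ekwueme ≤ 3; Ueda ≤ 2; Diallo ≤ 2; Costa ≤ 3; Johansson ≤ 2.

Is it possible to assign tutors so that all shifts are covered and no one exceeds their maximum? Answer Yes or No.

Yes

Sep 4 can only be covered by Diallo, so that assignment is forced.
Sep 10 can only be covered by Ekwueme and Costa, so that assignment is forced.
One valid schedule: Sep 4→Diallo, Sep 5→Ekwueme, Sep 6→Ueda, Sep 7→Ekwueme, Sep 8→Ueda+Johansson, Sep 9→Diallo+Costa, Sep 10→Ekwueme+Costa.
Loads: Ekwueme 3/3, Ueda 2/2, Diallo 2/2, Costa 2/3, Johansson 1/2 — all within limits.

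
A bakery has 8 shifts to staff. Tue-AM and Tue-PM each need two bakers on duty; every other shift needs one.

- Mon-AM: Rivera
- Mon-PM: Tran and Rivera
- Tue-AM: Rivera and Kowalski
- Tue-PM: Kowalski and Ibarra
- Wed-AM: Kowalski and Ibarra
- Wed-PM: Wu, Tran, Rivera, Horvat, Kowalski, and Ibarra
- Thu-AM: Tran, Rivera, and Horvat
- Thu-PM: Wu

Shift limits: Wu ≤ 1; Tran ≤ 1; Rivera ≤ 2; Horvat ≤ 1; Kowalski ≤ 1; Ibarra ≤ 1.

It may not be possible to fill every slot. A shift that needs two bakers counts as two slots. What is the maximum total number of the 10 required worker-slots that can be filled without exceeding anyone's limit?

Total capacity across all bakers is 1+1+2+1+1+1 = 7, and 10 slots are needed, so at most 7 can be filled.
An assignment achieving 7: Mon-AM→Rivera, Mon-PM→Tran, Tue-AM→Rivera+Kowalski, Tue-PM→Ibarra, Thu-AM→Horvat, Thu-PM→Wu.
Loads: Wu 1/1, Tran 1/1, Rivera 2/2, Horvat 1/1, Kowalski 1/1, Ibarra 1/1.

7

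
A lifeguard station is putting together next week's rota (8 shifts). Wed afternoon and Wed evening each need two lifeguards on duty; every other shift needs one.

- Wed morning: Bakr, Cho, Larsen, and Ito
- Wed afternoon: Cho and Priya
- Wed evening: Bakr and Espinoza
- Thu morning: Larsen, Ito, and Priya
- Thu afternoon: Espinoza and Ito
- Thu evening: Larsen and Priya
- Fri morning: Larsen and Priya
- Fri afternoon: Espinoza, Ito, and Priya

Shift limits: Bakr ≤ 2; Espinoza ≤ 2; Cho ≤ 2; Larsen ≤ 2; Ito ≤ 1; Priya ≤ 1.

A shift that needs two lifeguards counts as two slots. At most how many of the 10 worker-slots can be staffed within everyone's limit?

Total capacity across all lifeguards is 2+2+2+2+1+1 = 10, and 10 slots are needed, so at most 10 can be filled.
An assignment achieving 9: Wed morning→Bakr, Wed afternoon→Cho+Priya, Wed evening→Bakr+Espinoza, Thu morning→Ito, Thu afternoon→Espinoza, Thu evening→Larsen, Fri morning→Larsen.
Loads: Bakr 2/2, Espinoza 2/2, Cho 1/2, Larsen 2/2, Ito 1/1, Priya 1/1.

9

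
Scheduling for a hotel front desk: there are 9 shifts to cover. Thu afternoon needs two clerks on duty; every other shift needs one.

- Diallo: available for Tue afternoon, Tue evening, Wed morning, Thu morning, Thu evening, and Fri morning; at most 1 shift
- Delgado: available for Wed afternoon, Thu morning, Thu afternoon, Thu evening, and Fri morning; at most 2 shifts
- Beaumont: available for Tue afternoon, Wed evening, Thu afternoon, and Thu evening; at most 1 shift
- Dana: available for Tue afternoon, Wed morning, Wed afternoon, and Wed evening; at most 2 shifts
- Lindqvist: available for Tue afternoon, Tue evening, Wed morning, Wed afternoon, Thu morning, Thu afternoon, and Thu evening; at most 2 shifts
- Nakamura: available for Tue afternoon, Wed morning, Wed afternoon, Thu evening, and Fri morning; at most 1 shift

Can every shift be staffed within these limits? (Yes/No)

No

Total capacity is 1+2+1+2+2+1 = 9 but 10 worker-slots are needed — infeasible.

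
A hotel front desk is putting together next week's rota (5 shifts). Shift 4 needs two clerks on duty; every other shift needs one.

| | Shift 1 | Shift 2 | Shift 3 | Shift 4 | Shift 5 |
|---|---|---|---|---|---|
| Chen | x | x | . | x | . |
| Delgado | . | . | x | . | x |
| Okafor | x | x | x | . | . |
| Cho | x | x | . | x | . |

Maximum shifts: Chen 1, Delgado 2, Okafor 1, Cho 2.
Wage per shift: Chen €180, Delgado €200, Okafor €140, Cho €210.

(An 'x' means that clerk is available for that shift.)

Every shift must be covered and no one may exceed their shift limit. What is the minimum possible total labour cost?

€1140

Shift 4 can only be covered by Chen and Cho, so that assignment is forced.
Shift 5 can only be covered by Delgado, so that assignment is forced.
Picking the cheapest available clerk for each shift independently would cost €1010, but that ignores the shift limits.
An optimal schedule: Shift 1→Okafor, Shift 2→Cho, Shift 3→Delgado, Shift 4→Chen+Cho, Shift 5→Delgado.
Total: 140 + 210 + 200 + 180 + 210 + 200 = €1140.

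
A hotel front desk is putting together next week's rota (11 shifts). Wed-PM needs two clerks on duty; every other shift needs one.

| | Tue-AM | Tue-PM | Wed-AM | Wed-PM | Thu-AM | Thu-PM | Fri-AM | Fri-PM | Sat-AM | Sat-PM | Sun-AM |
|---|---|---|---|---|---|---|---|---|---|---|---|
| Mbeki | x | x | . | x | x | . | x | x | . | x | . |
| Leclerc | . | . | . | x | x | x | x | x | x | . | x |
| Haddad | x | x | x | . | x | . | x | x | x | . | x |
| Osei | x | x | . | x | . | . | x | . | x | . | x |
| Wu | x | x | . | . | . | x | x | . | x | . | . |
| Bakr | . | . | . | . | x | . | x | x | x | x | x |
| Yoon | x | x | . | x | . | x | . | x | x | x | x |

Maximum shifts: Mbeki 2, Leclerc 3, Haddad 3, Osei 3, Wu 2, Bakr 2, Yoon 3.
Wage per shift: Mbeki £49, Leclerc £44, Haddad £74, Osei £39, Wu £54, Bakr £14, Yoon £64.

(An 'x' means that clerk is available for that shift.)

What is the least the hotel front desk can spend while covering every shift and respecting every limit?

£503

Wed-AM can only be covered by Haddad, so that assignment is forced.
Picking the cheapest available clerk for each shift independently would cost £363, but that ignores the shift limits.
An optimal schedule: Tue-AM→Osei, Tue-PM→Osei, Wed-AM→Haddad, Wed-PM→Leclerc+Mbeki, Thu-AM→Bakr, Thu-PM→Leclerc, Fri-AM→Mbeki, Fri-PM→Leclerc, Sat-AM→Wu, Sat-PM→Bakr, Sun-AM→Osei.
Total: 39 + 39 + 74 + 44 + 49 + 14 + 44 + 49 + 44 + 54 + 14 + 39 = £503.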